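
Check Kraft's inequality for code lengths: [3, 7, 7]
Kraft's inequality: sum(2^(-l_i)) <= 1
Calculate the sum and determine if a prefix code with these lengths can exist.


Sum = 2^(-3) + 2^(-7) + 2^(-7)
    = 0.125 + 0.0078125 + 0.0078125
    = 18/128 = 0.140625
Since 0.140625 <= 1, Kraft's inequality IS satisfied.
A prefix code with these lengths CAN exist.

Kraft sum = 0.140625. Satisfied.


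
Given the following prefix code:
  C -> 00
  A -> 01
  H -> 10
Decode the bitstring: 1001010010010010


Decoding step by step:
Bits 10 -> H
Bits 01 -> A
Bits 01 -> A
Bits 00 -> C
Bits 10 -> H
Bits 01 -> A
Bits 00 -> C
Bits 10 -> H


Decoded message: HAACHACH


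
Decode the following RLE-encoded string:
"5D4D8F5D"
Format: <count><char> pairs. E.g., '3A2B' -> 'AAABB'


Expanding each <count><char> pair:
  5D -> 'DDDDD'
  4D -> 'DDDD'
  8F -> 'FFFFFFFF'
  5D -> 'DDDDD'

Decoded = DDDDDDDDDFFFFFFFFDDDDD


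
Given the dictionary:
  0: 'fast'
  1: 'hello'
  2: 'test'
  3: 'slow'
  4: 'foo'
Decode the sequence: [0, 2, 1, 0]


Look up each index in the dictionary:
  0 -> 'fast'
  2 -> 'test'
  1 -> 'hello'
  0 -> 'fast'

Decoded: "fast test hello fast"


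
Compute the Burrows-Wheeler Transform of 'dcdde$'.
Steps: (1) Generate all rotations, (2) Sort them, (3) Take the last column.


Rotations (sorted):
  0: $dcdde -> last char: e
  1: cdde$d -> last char: d
  2: dcdde$ -> last char: $
  3: dde$dc -> last char: c
  4: de$dcd -> last char: d
  5: e$dcdd -> last char: d


BWT = ed$cdd


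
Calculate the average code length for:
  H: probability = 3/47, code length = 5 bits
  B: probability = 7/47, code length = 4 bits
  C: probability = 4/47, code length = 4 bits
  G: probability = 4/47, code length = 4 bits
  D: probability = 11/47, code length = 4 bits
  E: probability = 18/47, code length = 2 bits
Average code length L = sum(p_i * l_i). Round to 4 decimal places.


Weighted contributions p_i * l_i:
  H: (3/47) * 5 = 15/47
  B: (7/47) * 4 = 28/47
  C: (4/47) * 4 = 16/47
  G: (4/47) * 4 = 16/47
  D: (11/47) * 4 = 44/47
  E: (18/47) * 2 = 36/47
Sum = (15 + 28 + 16 + 16 + 44 + 36)/47 = 155/47

L = 155/47 = 3.2979 bits/symbol


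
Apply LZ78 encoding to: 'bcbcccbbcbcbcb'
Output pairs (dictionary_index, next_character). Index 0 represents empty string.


LZ78 encoding steps:
Dictionary: {0: ''}
Step 1: w='' (idx 0), next='b' -> output (0, 'b'), add 'b' as idx 1
Step 2: w='' (idx 0), next='c' -> output (0, 'c'), add 'c' as idx 2
Step 3: w='b' (idx 1), next='c' -> output (1, 'c'), add 'bc' as idx 3
Step 4: w='c' (idx 2), next='c' -> output (2, 'c'), add 'cc' as idx 4
Step 5: w='b' (idx 1), next='b' -> output (1, 'b'), add 'bb' as idx 5
Step 6: w='c' (idx 2), next='b' -> output (2, 'b'), add 'cb' as idx 6
Step 7: w='cb' (idx 6), next='c' -> output (6, 'c'), add 'cbc' as idx 7
Step 8: w='b' (idx 1), end of input -> output (1, '')


Encoded: [(0, 'b'), (0, 'c'), (1, 'c'), (2, 'c'), (1, 'b'), (2, 'b'), (6, 'c'), (1, '')]


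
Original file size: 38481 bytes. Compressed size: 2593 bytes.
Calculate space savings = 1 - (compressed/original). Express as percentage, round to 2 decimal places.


ratio = compressed/original = 2593/38481 = 0.067384
savings = 1 - ratio = 1 - 0.067384 = 0.932616
as a percentage: 0.932616 * 100 = 93.26%

Space savings = 1 - 2593/38481 = 93.26%


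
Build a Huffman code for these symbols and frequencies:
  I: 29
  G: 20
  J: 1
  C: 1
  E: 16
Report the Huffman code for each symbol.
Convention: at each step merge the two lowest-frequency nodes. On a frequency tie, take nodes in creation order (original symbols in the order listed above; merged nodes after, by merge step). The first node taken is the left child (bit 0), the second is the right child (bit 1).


Huffman tree construction:
Step 1: Merge J(1) + C(1) = 2
Step 2: Merge (J+C)(2) + E(16) = 18
Step 3: Merge ((J+C)+E)(18) + G(20) = 38
Step 4: Merge I(29) + (((J+C)+E)+G)(38) = 67
Read each symbol's code off the tree from the root (left child = 0, right child = 1).

Codes:
  I: 0 (length 1)
  G: 11 (length 2)
  J: 1000 (length 4)
  C: 1001 (length 4)
  E: 101 (length 3)
Average code length: 125/67 = 1.8657 bits/symbol


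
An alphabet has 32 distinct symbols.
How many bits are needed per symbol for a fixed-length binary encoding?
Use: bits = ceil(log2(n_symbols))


log2(32) = 5.0
Bracket: 2^4 = 16 < 32 <= 2^5 = 32
So ceil(log2(32)) = 5

bits = ceil(log2(32)) = ceil(5.0) = 5 bits


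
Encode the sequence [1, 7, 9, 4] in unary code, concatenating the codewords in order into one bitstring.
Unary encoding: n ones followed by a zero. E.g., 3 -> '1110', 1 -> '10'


Encode each number as n ones followed by a terminating 0:
  1 -> 10 (2 bits)
  7 -> 11111110 (8 bits)
  9 -> 1111111110 (10 bits)
  4 -> 11110 (5 bits)
Total length = 2 + 8 + 10 + 5 = 25 bits.

Unary([1, 7, 9, 4]) = 1011111110111111111011110 (25 bits)


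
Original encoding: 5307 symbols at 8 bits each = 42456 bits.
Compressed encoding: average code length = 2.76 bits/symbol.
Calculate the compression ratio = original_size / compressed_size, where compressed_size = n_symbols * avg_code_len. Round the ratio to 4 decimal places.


original_size = n_symbols * orig_bits = 5307 * 8 = 42456 bits
compressed_size = n_symbols * avg_code_len = 5307 * 2.76 = 14647.32 bits
ratio = original_size / compressed_size = 42456 / 14647.32 = 2.8986

Compression ratio = 2.8986


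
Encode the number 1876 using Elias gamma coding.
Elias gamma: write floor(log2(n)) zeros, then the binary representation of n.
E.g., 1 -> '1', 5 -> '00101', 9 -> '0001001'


num_bits = floor(log2(1876)) + 1 = 11
leading_zeros = num_bits - 1 = 10
binary(1876) = 11101010100

Elias gamma(1876) = '0000000000' + '11101010100' = 000000000011101010100 (21 bits)


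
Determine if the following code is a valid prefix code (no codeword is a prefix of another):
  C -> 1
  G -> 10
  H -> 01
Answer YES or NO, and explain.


Checking each pair (does one codeword prefix another?):
  C='1' vs G='10': prefix -- VIOLATION

NO -- this is NOT a valid prefix code. C (1) is a prefix of G (10).


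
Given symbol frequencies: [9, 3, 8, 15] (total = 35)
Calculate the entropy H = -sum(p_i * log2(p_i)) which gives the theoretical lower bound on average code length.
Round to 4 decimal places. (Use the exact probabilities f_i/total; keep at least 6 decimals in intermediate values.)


Per-symbol terms -p_i * log2(p_i) with p_i = f_i/35:
  p = 9/35 = 0.257143: log2(p) = -1.959358, -p*log2(p) = 0.503835
  p = 3/35 = 0.085714: log2(p) = -3.544321, -p*log2(p) = 0.303799
  p = 8/35 = 0.228571: log2(p) = -2.129283, -p*log2(p) = 0.486693
  p = 15/35 = 0.428571: log2(p) = -1.222392, -p*log2(p) = 0.523882
H = 0.503835 + 0.303799 + 0.486693 + 0.523882 = 1.818209

H = 1.8182 bits/symbol


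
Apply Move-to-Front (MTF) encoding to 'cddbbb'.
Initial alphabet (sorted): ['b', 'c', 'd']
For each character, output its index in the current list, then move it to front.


MTF encoding:
'c': index 1 in ['b', 'c', 'd'] -> ['c', 'b', 'd']
'd': index 2 in ['c', 'b', 'd'] -> ['d', 'c', 'b']
'd': index 0 in ['d', 'c', 'b'] -> ['d', 'c', 'b']
'b': index 2 in ['d', 'c', 'b'] -> ['b', 'd', 'c']
'b': index 0 in ['b', 'd', 'c'] -> ['b', 'd', 'c']
'b': index 0 in ['b', 'd', 'c'] -> ['b', 'd', 'c']


Output: [1, 2, 0, 2, 0, 0]


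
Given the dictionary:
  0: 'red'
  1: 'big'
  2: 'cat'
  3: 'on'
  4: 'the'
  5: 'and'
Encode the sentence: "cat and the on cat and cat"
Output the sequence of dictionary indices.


Look up each word in the dictionary:
  'cat' -> 2
  'and' -> 5
  'the' -> 4
  'on' -> 3
  'cat' -> 2
  'and' -> 5
  'cat' -> 2

Encoded: [2, 5, 4, 3, 2, 5, 2]


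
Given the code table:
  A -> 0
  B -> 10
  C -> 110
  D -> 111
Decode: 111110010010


Decoding:
111 -> D
110 -> C
0 -> A
10 -> B
0 -> A
10 -> B


Result: DCABAB


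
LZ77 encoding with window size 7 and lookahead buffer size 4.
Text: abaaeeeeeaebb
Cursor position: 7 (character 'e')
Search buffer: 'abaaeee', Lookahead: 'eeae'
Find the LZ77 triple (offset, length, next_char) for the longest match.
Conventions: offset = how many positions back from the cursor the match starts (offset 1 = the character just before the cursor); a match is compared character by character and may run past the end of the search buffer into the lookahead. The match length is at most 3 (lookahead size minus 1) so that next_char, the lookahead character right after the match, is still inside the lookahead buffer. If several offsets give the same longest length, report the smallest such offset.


Try each offset into the search buffer:
  offset=1 (pos 6, char 'e'): match length 2
  offset=2 (pos 5, char 'e'): match length 2
  offset=3 (pos 4, char 'e'): match length 2
  offset=4 (pos 3, char 'a'): match length 0
  offset=5 (pos 2, char 'a'): match length 0
  offset=6 (pos 1, char 'b'): match length 0
  offset=7 (pos 0, char 'a'): match length 0
Longest match has length 2, found at offsets 1, 2, 3; take the smallest, offset 1.
next_char = character at position 7 + 2 = 9 -> 'a'

Best match: offset=1, length=2 (matching 'ee' starting at position 6)
LZ77 triple: (1, 2, 'a')


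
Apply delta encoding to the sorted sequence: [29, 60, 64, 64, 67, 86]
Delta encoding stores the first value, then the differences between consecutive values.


First value: 29
Deltas:
  60 - 29 = 31
  64 - 60 = 4
  64 - 64 = 0
  67 - 64 = 3
  86 - 67 = 19


Delta encoded: [29, 31, 4, 0, 3, 19]


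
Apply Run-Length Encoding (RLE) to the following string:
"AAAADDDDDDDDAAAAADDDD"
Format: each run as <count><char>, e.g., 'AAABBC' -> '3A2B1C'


Scanning runs left to right:
  i=0: run of 'A' x 4 -> '4A'
  i=4: run of 'D' x 8 -> '8D'
  i=12: run of 'A' x 5 -> '5A'
  i=17: run of 'D' x 4 -> '4D'

RLE = 4A8D5A4D


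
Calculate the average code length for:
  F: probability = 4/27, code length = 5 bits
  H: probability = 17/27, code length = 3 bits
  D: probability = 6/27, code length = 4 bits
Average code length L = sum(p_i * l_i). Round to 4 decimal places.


Weighted contributions p_i * l_i:
  F: (4/27) * 5 = 20/27
  H: (17/27) * 3 = 51/27
  D: (6/27) * 4 = 24/27
Sum = (20 + 51 + 24)/27 = 95/27

L = 95/27 = 3.5185 bits/symbol


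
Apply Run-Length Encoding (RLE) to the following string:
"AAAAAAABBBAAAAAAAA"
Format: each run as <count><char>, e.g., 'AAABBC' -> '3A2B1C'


Scanning runs left to right:
  i=0: run of 'A' x 7 -> '7A'
  i=7: run of 'B' x 3 -> '3B'
  i=10: run of 'A' x 8 -> '8A'

RLE = 7A3B8A


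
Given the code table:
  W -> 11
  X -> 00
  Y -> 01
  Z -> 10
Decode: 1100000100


Decoding:
11 -> W
00 -> X
00 -> X
01 -> Y
00 -> X


Result: WXXYX


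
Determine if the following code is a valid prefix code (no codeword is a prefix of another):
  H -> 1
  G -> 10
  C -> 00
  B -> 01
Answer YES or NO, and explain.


Checking each pair (does one codeword prefix another?):
  H='1' vs G='10': prefix -- VIOLATION

NO -- this is NOT a valid prefix code. H (1) is a prefix of G (10).


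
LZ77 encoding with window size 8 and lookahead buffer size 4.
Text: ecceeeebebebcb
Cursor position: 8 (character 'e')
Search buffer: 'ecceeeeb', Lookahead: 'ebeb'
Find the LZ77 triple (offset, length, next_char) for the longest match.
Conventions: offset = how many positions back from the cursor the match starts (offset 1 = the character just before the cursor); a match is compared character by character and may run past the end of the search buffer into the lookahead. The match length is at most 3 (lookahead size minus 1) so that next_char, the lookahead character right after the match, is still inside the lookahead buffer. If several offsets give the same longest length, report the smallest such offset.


Try each offset into the search buffer:
  offset=1 (pos 7, char 'b'): match length 0
  offset=2 (pos 6, char 'e'): match length 3
  offset=3 (pos 5, char 'e'): match length 1
  offset=4 (pos 4, char 'e'): match length 1
  offset=5 (pos 3, char 'e'): match length 1
  offset=6 (pos 2, char 'c'): match length 0
  offset=7 (pos 1, char 'c'): match length 0
  offset=8 (pos 0, char 'e'): match length 1
Longest match has length 3 at offset 2.
next_char = character at position 8 + 3 = 11 -> 'b'

Best match: offset=2, length=3 (matching 'ebe' starting at position 6)
LZ77 triple: (2, 3, 'b')


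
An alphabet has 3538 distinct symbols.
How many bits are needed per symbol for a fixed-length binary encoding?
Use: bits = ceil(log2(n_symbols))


log2(3538) = 11.7887
Bracket: 2^11 = 2048 < 3538 <= 2^12 = 4096
So ceil(log2(3538)) = 12

bits = ceil(log2(3538)) = ceil(11.7887) = 12 bits


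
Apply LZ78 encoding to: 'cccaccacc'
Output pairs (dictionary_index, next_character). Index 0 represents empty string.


LZ78 encoding steps:
Dictionary: {0: ''}
Step 1: w='' (idx 0), next='c' -> output (0, 'c'), add 'c' as idx 1
Step 2: w='c' (idx 1), next='c' -> output (1, 'c'), add 'cc' as idx 2
Step 3: w='' (idx 0), next='a' -> output (0, 'a'), add 'a' as idx 3
Step 4: w='cc' (idx 2), next='a' -> output (2, 'a'), add 'cca' as idx 4
Step 5: w='cc' (idx 2), end of input -> output (2, '')


Encoded: [(0, 'c'), (1, 'c'), (0, 'a'), (2, 'a'), (2, '')]


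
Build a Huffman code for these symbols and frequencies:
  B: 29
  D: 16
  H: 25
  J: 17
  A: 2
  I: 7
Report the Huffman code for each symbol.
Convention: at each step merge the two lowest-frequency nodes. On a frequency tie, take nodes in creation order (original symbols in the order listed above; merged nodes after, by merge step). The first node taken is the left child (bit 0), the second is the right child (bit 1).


Huffman tree construction:
Step 1: Merge A(2) + I(7) = 9
Step 2: Merge (A+I)(9) + D(16) = 25
Step 3: Merge J(17) + H(25) = 42
Step 4: Merge ((A+I)+D)(25) + B(29) = 54
Step 5: Merge (J+H)(42) + (((A+I)+D)+B)(54) = 96
Read each symbol's code off the tree from the root (left child = 0, right child = 1).

Codes:
  B: 11 (length 2)
  D: 101 (length 3)
  H: 01 (length 2)
  J: 00 (length 2)
  A: 1000 (length 4)
  I: 1001 (length 4)
Average code length: 226/96 = 2.3542 bits/symbol


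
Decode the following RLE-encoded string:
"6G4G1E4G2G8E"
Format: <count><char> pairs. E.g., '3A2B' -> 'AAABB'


Expanding each <count><char> pair:
  6G -> 'GGGGGG'
  4G -> 'GGGG'
  1E -> 'E'
  4G -> 'GGGG'
  2G -> 'GG'
  8E -> 'EEEEEEEE'

Decoded = GGGGGGGGGGEGGGGGGEEEEEEEE


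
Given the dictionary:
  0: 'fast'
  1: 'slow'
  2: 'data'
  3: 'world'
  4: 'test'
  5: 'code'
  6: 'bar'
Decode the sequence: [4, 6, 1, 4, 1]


Look up each index in the dictionary:
  4 -> 'test'
  6 -> 'bar'
  1 -> 'slow'
  4 -> 'test'
  1 -> 'slow'

Decoded: "test bar slow test slow"


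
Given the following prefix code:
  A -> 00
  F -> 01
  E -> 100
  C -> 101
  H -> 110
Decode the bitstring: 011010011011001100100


Decoding step by step:
Bits 01 -> F
Bits 101 -> C
Bits 00 -> A
Bits 110 -> H
Bits 110 -> H
Bits 01 -> F
Bits 100 -> E
Bits 100 -> E


Decoded message: FCAHHFEE


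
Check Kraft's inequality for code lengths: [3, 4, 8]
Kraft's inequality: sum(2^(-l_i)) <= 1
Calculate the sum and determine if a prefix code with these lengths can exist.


Sum = 2^(-3) + 2^(-4) + 2^(-8)
    = 0.125 + 0.0625 + 0.00390625
    = 49/256 = 0.19140625
Since 0.19140625 <= 1, Kraft's inequality IS satisfied.
A prefix code with these lengths CAN exist.

Kraft sum = 0.19140625. Satisfied.


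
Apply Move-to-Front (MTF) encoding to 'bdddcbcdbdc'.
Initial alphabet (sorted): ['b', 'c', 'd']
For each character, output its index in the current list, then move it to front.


MTF encoding:
'b': index 0 in ['b', 'c', 'd'] -> ['b', 'c', 'd']
'd': index 2 in ['b', 'c', 'd'] -> ['d', 'b', 'c']
'd': index 0 in ['d', 'b', 'c'] -> ['d', 'b', 'c']
'd': index 0 in ['d', 'b', 'c'] -> ['d', 'b', 'c']
'c': index 2 in ['d', 'b', 'c'] -> ['c', 'd', 'b']
'b': index 2 in ['c', 'd', 'b'] -> ['b', 'c', 'd']
'c': index 1 in ['b', 'c', 'd'] -> ['c', 'b', 'd']
'd': index 2 in ['c', 'b', 'd'] -> ['d', 'c', 'b']
'b': index 2 in ['d', 'c', 'b'] -> ['b', 'd', 'c']
'd': index 1 in ['b', 'd', 'c'] -> ['d', 'b', 'c']
'c': index 2 in ['d', 'b', 'c'] -> ['c', 'd', 'b']


Output: [0, 2, 0, 0, 2, 2, 1, 2, 2, 1, 2]


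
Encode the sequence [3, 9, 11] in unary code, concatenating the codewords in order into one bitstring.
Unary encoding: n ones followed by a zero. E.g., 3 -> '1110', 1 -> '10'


Encode each number as n ones followed by a terminating 0:
  3 -> 1110 (4 bits)
  9 -> 1111111110 (10 bits)
  11 -> 111111111110 (12 bits)
Total length = 4 + 10 + 12 = 26 bits.

Unary([3, 9, 11]) = 11101111111110111111111110 (26 bits)


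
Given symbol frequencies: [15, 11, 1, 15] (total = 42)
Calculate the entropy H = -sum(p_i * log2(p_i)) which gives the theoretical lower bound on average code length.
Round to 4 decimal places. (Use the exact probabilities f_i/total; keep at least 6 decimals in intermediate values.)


Per-symbol terms -p_i * log2(p_i) with p_i = f_i/42:
  p = 15/42 = 0.357143: log2(p) = -1.485427, -p*log2(p) = 0.530510
  p = 11/42 = 0.261905: log2(p) = -1.932886, -p*log2(p) = 0.506232
  p = 1/42 = 0.023810: log2(p) = -5.392317, -p*log2(p) = 0.128389
  p = 15/42 = 0.357143: log2(p) = -1.485427, -p*log2(p) = 0.530510
H = 0.530510 + 0.506232 + 0.128389 + 0.530510 = 1.695641

H = 1.6956 bits/symbol


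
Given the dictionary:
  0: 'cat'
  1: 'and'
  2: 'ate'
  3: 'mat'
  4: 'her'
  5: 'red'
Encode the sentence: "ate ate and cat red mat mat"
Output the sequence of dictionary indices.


Look up each word in the dictionary:
  'ate' -> 2
  'ate' -> 2
  'and' -> 1
  'cat' -> 0
  'red' -> 5
  'mat' -> 3
  'mat' -> 3

Encoded: [2, 2, 1, 0, 5, 3, 3]


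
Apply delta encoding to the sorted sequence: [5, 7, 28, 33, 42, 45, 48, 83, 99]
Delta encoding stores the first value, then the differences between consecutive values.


First value: 5
Deltas:
  7 - 5 = 2
  28 - 7 = 21
  33 - 28 = 5
  42 - 33 = 9
  45 - 42 = 3
  48 - 45 = 3
  83 - 48 = 35
  99 - 83 = 16


Delta encoded: [5, 2, 21, 5, 9, 3, 3, 35, 16]


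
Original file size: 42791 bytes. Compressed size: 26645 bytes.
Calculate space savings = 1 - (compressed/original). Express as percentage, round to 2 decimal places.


ratio = compressed/original = 26645/42791 = 0.622678
savings = 1 - ratio = 1 - 0.622678 = 0.377322
as a percentage: 0.377322 * 100 = 37.73%

Space savings = 1 - 26645/42791 = 37.73%


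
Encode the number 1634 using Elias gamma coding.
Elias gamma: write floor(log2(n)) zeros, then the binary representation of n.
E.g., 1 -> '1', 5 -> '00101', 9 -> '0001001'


num_bits = floor(log2(1634)) + 1 = 11
leading_zeros = num_bits - 1 = 10
binary(1634) = 11001100010

Elias gamma(1634) = '0000000000' + '11001100010' = 000000000011001100010 (21 bits)


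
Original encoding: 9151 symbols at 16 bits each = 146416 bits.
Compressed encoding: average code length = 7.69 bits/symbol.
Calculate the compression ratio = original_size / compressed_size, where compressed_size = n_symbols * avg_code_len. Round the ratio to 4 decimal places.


original_size = n_symbols * orig_bits = 9151 * 16 = 146416 bits
compressed_size = n_symbols * avg_code_len = 9151 * 7.69 = 70371.19 bits
ratio = original_size / compressed_size = 146416 / 70371.19 = 2.0806

Compression ratio = 2.0806


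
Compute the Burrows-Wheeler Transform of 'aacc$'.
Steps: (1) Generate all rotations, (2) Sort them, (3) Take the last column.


Rotations (sorted):
  0: $aacc -> last char: c
  1: aacc$ -> last char: $
  2: acc$a -> last char: a
  3: c$aac -> last char: c
  4: cc$aa -> last char: a


BWT = c$aca


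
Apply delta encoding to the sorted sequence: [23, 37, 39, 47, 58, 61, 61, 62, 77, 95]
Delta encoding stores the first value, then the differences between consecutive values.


First value: 23
Deltas:
  37 - 23 = 14
  39 - 37 = 2
  47 - 39 = 8
  58 - 47 = 11
  61 - 58 = 3
  61 - 61 = 0
  62 - 61 = 1
  77 - 62 = 15
  95 - 77 = 18


Delta encoded: [23, 14, 2, 8, 11, 3, 0, 1, 15, 18]


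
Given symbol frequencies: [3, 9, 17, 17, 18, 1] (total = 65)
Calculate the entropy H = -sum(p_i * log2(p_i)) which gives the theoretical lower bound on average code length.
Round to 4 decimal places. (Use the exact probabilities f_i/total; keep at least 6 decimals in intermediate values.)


Per-symbol terms -p_i * log2(p_i) with p_i = f_i/65:
  p = 3/65 = 0.046154: log2(p) = -4.437405, -p*log2(p) = 0.204803
  p = 9/65 = 0.138462: log2(p) = -2.852443, -p*log2(p) = 0.394954
  p = 17/65 = 0.261538: log2(p) = -1.934905, -p*log2(p) = 0.506052
  p = 17/65 = 0.261538: log2(p) = -1.934905, -p*log2(p) = 0.506052
  p = 18/65 = 0.276923: log2(p) = -1.852443, -p*log2(p) = 0.512984
  p = 1/65 = 0.015385: log2(p) = -6.022368, -p*log2(p) = 0.092652
H = 0.204803 + 0.394954 + 0.506052 + 0.506052 + 0.512984 + 0.092652 = 2.217497

H = 2.2175 bits/symbol


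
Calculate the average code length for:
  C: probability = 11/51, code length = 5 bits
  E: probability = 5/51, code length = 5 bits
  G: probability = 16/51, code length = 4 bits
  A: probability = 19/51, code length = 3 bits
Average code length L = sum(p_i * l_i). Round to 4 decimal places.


Weighted contributions p_i * l_i:
  C: (11/51) * 5 = 55/51
  E: (5/51) * 5 = 25/51
  G: (16/51) * 4 = 64/51
  A: (19/51) * 3 = 57/51
Sum = (55 + 25 + 64 + 57)/51 = 201/51

L = 201/51 = 3.9412 bits/symbol


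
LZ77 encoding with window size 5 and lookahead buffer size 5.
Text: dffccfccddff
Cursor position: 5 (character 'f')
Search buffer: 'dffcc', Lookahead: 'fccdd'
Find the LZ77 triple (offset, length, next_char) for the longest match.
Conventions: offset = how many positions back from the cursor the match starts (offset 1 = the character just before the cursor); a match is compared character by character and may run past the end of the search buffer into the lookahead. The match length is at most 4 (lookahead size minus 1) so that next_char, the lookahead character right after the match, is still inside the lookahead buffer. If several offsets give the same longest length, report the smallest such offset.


Try each offset into the search buffer:
  offset=1 (pos 4, char 'c'): match length 0
  offset=2 (pos 3, char 'c'): match length 0
  offset=3 (pos 2, char 'f'): match length 3
  offset=4 (pos 1, char 'f'): match length 1
  offset=5 (pos 0, char 'd'): match length 0
Longest match has length 3 at offset 3.
next_char = character at position 5 + 3 = 8 -> 'd'

Best match: offset=3, length=3 (matching 'fcc' starting at position 2)
LZ77 triple: (3, 3, 'd')


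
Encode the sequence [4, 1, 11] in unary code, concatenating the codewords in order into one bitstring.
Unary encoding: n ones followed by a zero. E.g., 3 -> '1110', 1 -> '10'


Encode each number as n ones followed by a terminating 0:
  4 -> 11110 (5 bits)
  1 -> 10 (2 bits)
  11 -> 111111111110 (12 bits)
Total length = 5 + 2 + 12 = 19 bits.

Unary([4, 1, 11]) = 1111010111111111110 (19 bits)


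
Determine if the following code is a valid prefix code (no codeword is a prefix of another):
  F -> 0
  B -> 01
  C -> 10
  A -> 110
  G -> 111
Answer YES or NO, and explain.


Checking each pair (does one codeword prefix another?):
  F='0' vs B='01': prefix -- VIOLATION

NO -- this is NOT a valid prefix code. F (0) is a prefix of B (01).


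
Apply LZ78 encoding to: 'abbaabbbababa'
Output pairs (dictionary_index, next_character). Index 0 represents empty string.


LZ78 encoding steps:
Dictionary: {0: ''}
Step 1: w='' (idx 0), next='a' -> output (0, 'a'), add 'a' as idx 1
Step 2: w='' (idx 0), next='b' -> output (0, 'b'), add 'b' as idx 2
Step 3: w='b' (idx 2), next='a' -> output (2, 'a'), add 'ba' as idx 3
Step 4: w='a' (idx 1), next='b' -> output (1, 'b'), add 'ab' as idx 4
Step 5: w='b' (idx 2), next='b' -> output (2, 'b'), add 'bb' as idx 5
Step 6: w='ab' (idx 4), next='a' -> output (4, 'a'), add 'aba' as idx 6
Step 7: w='ba' (idx 3), end of input -> output (3, '')


Encoded: [(0, 'a'), (0, 'b'), (2, 'a'), (1, 'b'), (2, 'b'), (4, 'a'), (3, '')]


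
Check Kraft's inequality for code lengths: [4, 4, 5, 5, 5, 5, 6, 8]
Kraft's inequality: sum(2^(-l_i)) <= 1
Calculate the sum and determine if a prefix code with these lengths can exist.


Sum = 2^(-4) + 2^(-4) + 2^(-5) + 2^(-5) + 2^(-5) + 2^(-5) + 2^(-6) + 2^(-8)
    = 0.0625 + 0.0625 + 0.03125 + 0.03125 + 0.03125 + 0.03125 + 0.015625 + 0.00390625
    = 69/256 = 0.26953125
Since 0.26953125 <= 1, Kraft's inequality IS satisfied.
A prefix code with these lengths CAN exist.

Kraft sum = 0.26953125. Satisfied.


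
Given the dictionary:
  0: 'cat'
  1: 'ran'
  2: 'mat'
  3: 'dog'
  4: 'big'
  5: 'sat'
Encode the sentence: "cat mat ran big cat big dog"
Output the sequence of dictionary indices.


Look up each word in the dictionary:
  'cat' -> 0
  'mat' -> 2
  'ran' -> 1
  'big' -> 4
  'cat' -> 0
  'big' -> 4
  'dog' -> 3

Encoded: [0, 2, 1, 4, 0, 4, 3]


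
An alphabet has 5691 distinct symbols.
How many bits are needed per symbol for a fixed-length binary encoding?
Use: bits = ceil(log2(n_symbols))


log2(5691) = 12.4745
Bracket: 2^12 = 4096 < 5691 <= 2^13 = 8192
So ceil(log2(5691)) = 13

bits = ceil(log2(5691)) = ceil(12.4745) = 13 bits


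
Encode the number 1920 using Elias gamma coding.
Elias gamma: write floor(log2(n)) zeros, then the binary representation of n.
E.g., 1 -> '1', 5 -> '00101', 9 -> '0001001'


num_bits = floor(log2(1920)) + 1 = 11
leading_zeros = num_bits - 1 = 10
binary(1920) = 11110000000

Elias gamma(1920) = '0000000000' + '11110000000' = 000000000011110000000 (21 bits)


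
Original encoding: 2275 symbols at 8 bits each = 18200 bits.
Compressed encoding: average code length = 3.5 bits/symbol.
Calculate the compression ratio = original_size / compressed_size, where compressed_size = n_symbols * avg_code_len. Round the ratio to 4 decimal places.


original_size = n_symbols * orig_bits = 2275 * 8 = 18200 bits
compressed_size = n_symbols * avg_code_len = 2275 * 3.5 = 7962.5 bits
ratio = original_size / compressed_size = 18200 / 7962.5 = 2.2857

Compression ratio = 2.2857


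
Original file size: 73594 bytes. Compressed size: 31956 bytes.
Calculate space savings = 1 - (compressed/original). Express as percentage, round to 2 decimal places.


ratio = compressed/original = 31956/73594 = 0.43422
savings = 1 - ratio = 1 - 0.43422 = 0.56578
as a percentage: 0.56578 * 100 = 56.58%

Space savings = 1 - 31956/73594 = 56.58%


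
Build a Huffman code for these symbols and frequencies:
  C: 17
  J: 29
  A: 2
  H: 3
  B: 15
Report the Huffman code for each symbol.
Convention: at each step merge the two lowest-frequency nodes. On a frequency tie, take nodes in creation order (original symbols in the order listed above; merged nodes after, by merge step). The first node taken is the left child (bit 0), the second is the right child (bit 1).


Huffman tree construction:
Step 1: Merge A(2) + H(3) = 5
Step 2: Merge (A+H)(5) + B(15) = 20
Step 3: Merge C(17) + ((A+H)+B)(20) = 37
Step 4: Merge J(29) + (C+((A+H)+B))(37) = 66
Read each symbol's code off the tree from the root (left child = 0, right child = 1).

Codes:
  C: 10 (length 2)
  J: 0 (length 1)
  A: 1100 (length 4)
  H: 1101 (length 4)
  B: 111 (length 3)
Average code length: 128/66 = 1.9394 bits/symbol


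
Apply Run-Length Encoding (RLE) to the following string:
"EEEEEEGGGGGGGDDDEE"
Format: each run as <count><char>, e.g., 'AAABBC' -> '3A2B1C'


Scanning runs left to right:
  i=0: run of 'E' x 6 -> '6E'
  i=6: run of 'G' x 7 -> '7G'
  i=13: run of 'D' x 3 -> '3D'
  i=16: run of 'E' x 2 -> '2E'

RLE = 6E7G3D2E


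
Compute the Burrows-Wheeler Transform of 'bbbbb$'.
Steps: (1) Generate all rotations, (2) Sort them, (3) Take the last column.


Rotations (sorted):
  0: $bbbbb -> last char: b
  1: b$bbbb -> last char: b
  2: bb$bbb -> last char: b
  3: bbb$bb -> last char: b
  4: bbbb$b -> last char: b
  5: bbbbb$ -> last char: $


BWT = bbbbb$


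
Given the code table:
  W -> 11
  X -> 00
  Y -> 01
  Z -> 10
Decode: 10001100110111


Decoding:
10 -> Z
00 -> X
11 -> W
00 -> X
11 -> W
01 -> Y
11 -> W


Result: ZXWXWYW


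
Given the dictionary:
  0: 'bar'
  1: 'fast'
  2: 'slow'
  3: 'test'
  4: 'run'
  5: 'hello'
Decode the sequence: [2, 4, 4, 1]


Look up each index in the dictionary:
  2 -> 'slow'
  4 -> 'run'
  4 -> 'run'
  1 -> 'fast'

Decoded: "slow run run fast"


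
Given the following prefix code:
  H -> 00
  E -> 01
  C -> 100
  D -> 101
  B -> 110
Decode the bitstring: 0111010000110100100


Decoding step by step:
Bits 01 -> E
Bits 110 -> B
Bits 100 -> C
Bits 00 -> H
Bits 110 -> B
Bits 100 -> C
Bits 100 -> C


Decoded message: EBCHBCC


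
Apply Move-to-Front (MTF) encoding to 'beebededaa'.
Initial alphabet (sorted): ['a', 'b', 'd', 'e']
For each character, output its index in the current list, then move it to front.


MTF encoding:
'b': index 1 in ['a', 'b', 'd', 'e'] -> ['b', 'a', 'd', 'e']
'e': index 3 in ['b', 'a', 'd', 'e'] -> ['e', 'b', 'a', 'd']
'e': index 0 in ['e', 'b', 'a', 'd'] -> ['e', 'b', 'a', 'd']
'b': index 1 in ['e', 'b', 'a', 'd'] -> ['b', 'e', 'a', 'd']
'e': index 1 in ['b', 'e', 'a', 'd'] -> ['e', 'b', 'a', 'd']
'd': index 3 in ['e', 'b', 'a', 'd'] -> ['d', 'e', 'b', 'a']
'e': index 1 in ['d', 'e', 'b', 'a'] -> ['e', 'd', 'b', 'a']
'd': index 1 in ['e', 'd', 'b', 'a'] -> ['d', 'e', 'b', 'a']
'a': index 3 in ['d', 'e', 'b', 'a'] -> ['a', 'd', 'e', 'b']
'a': index 0 in ['a', 'd', 'e', 'b'] -> ['a', 'd', 'e', 'b']


Output: [1, 3, 0, 1, 1, 3, 1, 1, 3, 0]


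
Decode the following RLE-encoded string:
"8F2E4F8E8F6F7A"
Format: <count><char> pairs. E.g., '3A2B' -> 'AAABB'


Expanding each <count><char> pair:
  8F -> 'FFFFFFFF'
  2E -> 'EE'
  4F -> 'FFFF'
  8E -> 'EEEEEEEE'
  8F -> 'FFFFFFFF'
  6F -> 'FFFFFF'
  7A -> 'AAAAAAA'

Decoded = FFFFFFFFEEFFFFEEEEEEEEFFFFFFFFFFFFFFAAAAAAA


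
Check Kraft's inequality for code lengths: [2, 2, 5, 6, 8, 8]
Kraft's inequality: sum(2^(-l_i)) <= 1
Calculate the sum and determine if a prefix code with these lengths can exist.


Sum = 2^(-2) + 2^(-2) + 2^(-5) + 2^(-6) + 2^(-8) + 2^(-8)
    = 0.25 + 0.25 + 0.03125 + 0.015625 + 0.00390625 + 0.00390625
    = 142/256 = 0.5546875
Since 0.5546875 <= 1, Kraft's inequality IS satisfied.
A prefix code with these lengths CAN exist.

Kraft sum = 0.5546875. Satisfied.


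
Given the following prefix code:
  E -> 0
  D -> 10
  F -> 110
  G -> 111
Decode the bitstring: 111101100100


Decoding step by step:
Bits 111 -> G
Bits 10 -> D
Bits 110 -> F
Bits 0 -> E
Bits 10 -> D
Bits 0 -> E


Decoded message: GDFEDE


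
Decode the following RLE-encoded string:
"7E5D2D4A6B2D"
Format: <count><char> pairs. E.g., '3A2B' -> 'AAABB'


Expanding each <count><char> pair:
  7E -> 'EEEEEEE'
  5D -> 'DDDDD'
  2D -> 'DD'
  4A -> 'AAAA'
  6B -> 'BBBBBB'
  2D -> 'DD'

Decoded = EEEEEEEDDDDDDDAAAABBBBBBDD


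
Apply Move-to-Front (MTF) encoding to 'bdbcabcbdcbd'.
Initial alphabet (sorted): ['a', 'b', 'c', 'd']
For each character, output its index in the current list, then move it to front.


MTF encoding:
'b': index 1 in ['a', 'b', 'c', 'd'] -> ['b', 'a', 'c', 'd']
'd': index 3 in ['b', 'a', 'c', 'd'] -> ['d', 'b', 'a', 'c']
'b': index 1 in ['d', 'b', 'a', 'c'] -> ['b', 'd', 'a', 'c']
'c': index 3 in ['b', 'd', 'a', 'c'] -> ['c', 'b', 'd', 'a']
'a': index 3 in ['c', 'b', 'd', 'a'] -> ['a', 'c', 'b', 'd']
'b': index 2 in ['a', 'c', 'b', 'd'] -> ['b', 'a', 'c', 'd']
'c': index 2 in ['b', 'a', 'c', 'd'] -> ['c', 'b', 'a', 'd']
'b': index 1 in ['c', 'b', 'a', 'd'] -> ['b', 'c', 'a', 'd']
'd': index 3 in ['b', 'c', 'a', 'd'] -> ['d', 'b', 'c', 'a']
'c': index 2 in ['d', 'b', 'c', 'a'] -> ['c', 'd', 'b', 'a']
'b': index 2 in ['c', 'd', 'b', 'a'] -> ['b', 'c', 'd', 'a']
'd': index 2 in ['b', 'c', 'd', 'a'] -> ['d', 'b', 'c', 'a']


Output: [1, 3, 1, 3, 3, 2, 2, 1, 3, 2, 2, 2]


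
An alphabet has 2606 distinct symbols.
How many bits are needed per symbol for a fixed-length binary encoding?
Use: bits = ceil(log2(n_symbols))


log2(2606) = 11.3476
Bracket: 2^11 = 2048 < 2606 <= 2^12 = 4096
So ceil(log2(2606)) = 12

bits = ceil(log2(2606)) = ceil(11.3476) = 12 bits


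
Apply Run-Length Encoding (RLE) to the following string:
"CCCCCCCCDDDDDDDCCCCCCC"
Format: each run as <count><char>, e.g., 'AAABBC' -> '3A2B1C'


Scanning runs left to right:
  i=0: run of 'C' x 8 -> '8C'
  i=8: run of 'D' x 7 -> '7D'
  i=15: run of 'C' x 7 -> '7C'

RLE = 8C7D7C


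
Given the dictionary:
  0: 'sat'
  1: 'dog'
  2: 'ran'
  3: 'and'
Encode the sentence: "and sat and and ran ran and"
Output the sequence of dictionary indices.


Look up each word in the dictionary:
  'and' -> 3
  'sat' -> 0
  'and' -> 3
  'and' -> 3
  'ran' -> 2
  'ran' -> 2
  'and' -> 3

Encoded: [3, 0, 3, 3, 2, 2, 3]


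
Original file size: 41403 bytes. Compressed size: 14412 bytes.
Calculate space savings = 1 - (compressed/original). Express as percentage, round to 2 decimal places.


ratio = compressed/original = 14412/41403 = 0.348091
savings = 1 - ratio = 1 - 0.348091 = 0.651909
as a percentage: 0.651909 * 100 = 65.19%

Space savings = 1 - 14412/41403 = 65.19%


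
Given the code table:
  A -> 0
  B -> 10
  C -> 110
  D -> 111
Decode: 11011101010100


Decoding:
110 -> C
111 -> D
0 -> A
10 -> B
10 -> B
10 -> B
0 -> A


Result: CDABBBA


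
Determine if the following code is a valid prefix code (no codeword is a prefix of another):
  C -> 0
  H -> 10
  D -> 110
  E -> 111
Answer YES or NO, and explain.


Checking each pair (does one codeword prefix another?):
  C='0' vs H='10': no prefix
  C='0' vs D='110': no prefix
  C='0' vs E='111': no prefix
  H='10' vs C='0': no prefix
  H='10' vs D='110': no prefix
  H='10' vs E='111': no prefix
  D='110' vs C='0': no prefix
  D='110' vs H='10': no prefix
  D='110' vs E='111': no prefix
  E='111' vs C='0': no prefix
  E='111' vs H='10': no prefix
  E='111' vs D='110': no prefix
No violation found over all pairs.

YES -- this is a valid prefix code. No codeword is a prefix of any other codeword.


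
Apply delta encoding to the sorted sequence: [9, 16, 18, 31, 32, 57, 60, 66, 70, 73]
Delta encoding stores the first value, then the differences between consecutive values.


First value: 9
Deltas:
  16 - 9 = 7
  18 - 16 = 2
  31 - 18 = 13
  32 - 31 = 1
  57 - 32 = 25
  60 - 57 = 3
  66 - 60 = 6
  70 - 66 = 4
  73 - 70 = 3


Delta encoded: [9, 7, 2, 13, 1, 25, 3, 6, 4, 3]


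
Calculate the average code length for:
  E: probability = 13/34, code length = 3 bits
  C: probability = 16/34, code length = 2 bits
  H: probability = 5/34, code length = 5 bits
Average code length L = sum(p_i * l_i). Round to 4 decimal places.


Weighted contributions p_i * l_i:
  E: (13/34) * 3 = 39/34
  C: (16/34) * 2 = 32/34
  H: (5/34) * 5 = 25/34
Sum = (39 + 32 + 25)/34 = 96/34

L = 96/34 = 2.8235 bits/symbol


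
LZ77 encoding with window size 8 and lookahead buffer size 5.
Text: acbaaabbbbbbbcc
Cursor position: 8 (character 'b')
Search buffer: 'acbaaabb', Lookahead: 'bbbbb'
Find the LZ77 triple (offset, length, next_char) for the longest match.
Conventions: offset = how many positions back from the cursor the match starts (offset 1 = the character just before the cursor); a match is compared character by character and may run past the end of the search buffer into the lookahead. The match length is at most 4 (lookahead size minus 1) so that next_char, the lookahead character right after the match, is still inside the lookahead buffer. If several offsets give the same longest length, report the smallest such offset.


Try each offset into the search buffer:
  offset=1 (pos 7, char 'b'): match length 4
  offset=2 (pos 6, char 'b'): match length 4
  offset=3 (pos 5, char 'a'): match length 0
  offset=4 (pos 4, char 'a'): match length 0
  offset=5 (pos 3, char 'a'): match length 0
  offset=6 (pos 2, char 'b'): match length 1
  offset=7 (pos 1, char 'c'): match length 0
  offset=8 (pos 0, char 'a'): match length 0
Longest match has length 4, found at offsets 1, 2; take the smallest, offset 1.
next_char = character at position 8 + 4 = 12 -> 'b'

Best match: offset=1, length=4 (matching 'bbbb' starting at position 7)
LZ77 triple: (1, 4, 'b')


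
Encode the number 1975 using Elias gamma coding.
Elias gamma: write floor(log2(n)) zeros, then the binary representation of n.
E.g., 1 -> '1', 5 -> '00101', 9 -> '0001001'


num_bits = floor(log2(1975)) + 1 = 11
leading_zeros = num_bits - 1 = 10
binary(1975) = 11110110111

Elias gamma(1975) = '0000000000' + '11110110111' = 000000000011110110111 (21 bits)


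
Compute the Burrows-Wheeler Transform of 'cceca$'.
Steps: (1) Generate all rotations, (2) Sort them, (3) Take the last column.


Rotations (sorted):
  0: $cceca -> last char: a
  1: a$ccec -> last char: c
  2: ca$cce -> last char: e
  3: cceca$ -> last char: $
  4: ceca$c -> last char: c
  5: eca$cc -> last char: c


BWT = ace$cc


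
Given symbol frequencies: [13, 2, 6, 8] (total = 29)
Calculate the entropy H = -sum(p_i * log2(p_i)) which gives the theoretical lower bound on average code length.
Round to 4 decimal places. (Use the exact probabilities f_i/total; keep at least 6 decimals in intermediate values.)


Per-symbol terms -p_i * log2(p_i) with p_i = f_i/29:
  p = 13/29 = 0.448276: log2(p) = -1.157541, -p*log2(p) = 0.518898
  p = 2/29 = 0.068966: log2(p) = -3.857981, -p*log2(p) = 0.266068
  p = 6/29 = 0.206897: log2(p) = -2.273018, -p*log2(p) = 0.470280
  p = 8/29 = 0.275862: log2(p) = -1.857981, -p*log2(p) = 0.512546
H = 0.518898 + 0.266068 + 0.470280 + 0.512546 = 1.767792

H = 1.7678 bits/symbol


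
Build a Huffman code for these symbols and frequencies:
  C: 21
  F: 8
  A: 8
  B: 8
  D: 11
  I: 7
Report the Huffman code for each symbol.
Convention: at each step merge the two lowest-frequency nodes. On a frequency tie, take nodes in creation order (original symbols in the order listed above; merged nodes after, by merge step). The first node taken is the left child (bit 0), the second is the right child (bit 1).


Huffman tree construction:
Step 1: Merge I(7) + F(8) = 15
Step 2: Merge A(8) + B(8) = 16
Step 3: Merge D(11) + (I+F)(15) = 26
Step 4: Merge (A+B)(16) + C(21) = 37
Step 5: Merge (D+(I+F))(26) + ((A+B)+C)(37) = 63
Read each symbol's code off the tree from the root (left child = 0, right child = 1).

Codes:
  C: 11 (length 2)
  F: 011 (length 3)
  A: 100 (length 3)
  B: 101 (length 3)
  D: 00 (length 2)
  I: 010 (length 3)
Average code length: 157/63 = 2.4921 bits/symbol


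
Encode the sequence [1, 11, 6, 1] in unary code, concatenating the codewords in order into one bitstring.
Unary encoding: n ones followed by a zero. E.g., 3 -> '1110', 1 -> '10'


Encode each number as n ones followed by a terminating 0:
  1 -> 10 (2 bits)
  11 -> 111111111110 (12 bits)
  6 -> 1111110 (7 bits)
  1 -> 10 (2 bits)
Total length = 2 + 12 + 7 + 2 = 23 bits.

Unary([1, 11, 6, 1]) = 10111111111110111111010 (23 bits)


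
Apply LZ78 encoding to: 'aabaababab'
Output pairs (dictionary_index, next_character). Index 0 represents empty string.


LZ78 encoding steps:
Dictionary: {0: ''}
Step 1: w='' (idx 0), next='a' -> output (0, 'a'), add 'a' as idx 1
Step 2: w='a' (idx 1), next='b' -> output (1, 'b'), add 'ab' as idx 2
Step 3: w='a' (idx 1), next='a' -> output (1, 'a'), add 'aa' as idx 3
Step 4: w='' (idx 0), next='b' -> output (0, 'b'), add 'b' as idx 4
Step 5: w='ab' (idx 2), next='a' -> output (2, 'a'), add 'aba' as idx 5
Step 6: w='b' (idx 4), end of input -> output (4, '')


Encoded: [(0, 'a'), (1, 'b'), (1, 'a'), (0, 'b'), (2, 'a'), (4, '')]


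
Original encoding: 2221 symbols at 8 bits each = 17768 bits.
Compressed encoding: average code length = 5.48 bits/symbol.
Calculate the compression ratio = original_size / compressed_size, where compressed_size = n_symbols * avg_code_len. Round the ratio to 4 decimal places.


original_size = n_symbols * orig_bits = 2221 * 8 = 17768 bits
compressed_size = n_symbols * avg_code_len = 2221 * 5.48 = 12171.08 bits
ratio = original_size / compressed_size = 17768 / 12171.08 = 1.4599

Compression ratio = 1.4599


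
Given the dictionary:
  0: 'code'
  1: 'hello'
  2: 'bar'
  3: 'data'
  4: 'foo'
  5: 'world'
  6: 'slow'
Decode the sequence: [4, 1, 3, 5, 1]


Look up each index in the dictionary:
  4 -> 'foo'
  1 -> 'hello'
  3 -> 'data'
  5 -> 'world'
  1 -> 'hello'

Decoded: "foo hello data world hello"
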